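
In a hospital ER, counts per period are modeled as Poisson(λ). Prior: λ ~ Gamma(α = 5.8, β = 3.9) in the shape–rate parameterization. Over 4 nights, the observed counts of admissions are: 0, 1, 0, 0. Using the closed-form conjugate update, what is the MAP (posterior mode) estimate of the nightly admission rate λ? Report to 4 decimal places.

With a Gamma(shape α, rate β) prior, the Poisson likelihood is conjugate: the posterior is Gamma(α + ΣXᵢ, β + n).
Sum of counts S = 1 over n = 4 nights.
Posterior: Gamma(α+S, β+n) = Gamma(5.8+1, 3.9+4) = Gamma(6.8, 7.9).
Mode of Gamma(α,β) for α≥1 is (α−1)/β = 5.8/7.9 = 0.7342.

0.7342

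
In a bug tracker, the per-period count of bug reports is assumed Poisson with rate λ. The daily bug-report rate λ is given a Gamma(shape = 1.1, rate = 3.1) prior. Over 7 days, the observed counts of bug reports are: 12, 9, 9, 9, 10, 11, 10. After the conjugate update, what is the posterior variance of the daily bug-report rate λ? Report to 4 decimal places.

With a Gamma(shape α, rate β) prior, the Poisson likelihood is conjugate: the posterior is Gamma(α + ΣXᵢ, β + n).
Sum of counts S = 70 over n = 7 days.
Posterior: Gamma(α+S, β+n) = Gamma(1.1+70, 3.1+7) = Gamma(71.1, 10.1).
Var = α/β² = 71.1/10.1² = 0.6970.

0.6970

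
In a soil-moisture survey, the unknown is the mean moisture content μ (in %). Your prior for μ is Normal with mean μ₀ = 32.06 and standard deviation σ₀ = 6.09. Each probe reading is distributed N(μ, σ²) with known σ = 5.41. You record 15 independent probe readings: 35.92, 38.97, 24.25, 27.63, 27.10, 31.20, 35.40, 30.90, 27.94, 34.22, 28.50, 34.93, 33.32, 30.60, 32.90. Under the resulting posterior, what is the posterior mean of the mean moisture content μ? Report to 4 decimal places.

For Normal data with known variance σ², a Normal(μ₀, σ₀²) prior on μ is conjugate. Posterior precision = 1/σ₀² + n/σ²; posterior mean is the precision-weighted average of μ₀ and x̄.
Σxᵢ = 35.92 + 38.97 + 24.25 + 27.63 + 27.10 + 31.20 + 35.40 + 30.90 + 27.94 + 34.22 + 28.50 + 34.93 + 33.32 + 30.60 + 32.90 = 473.78, so n·x̄ = 473.78.
σ₀² = 6.09² = 37.0881, σ² = 5.41² = 29.2681; σ² + n·σ₀² = 29.2681 + 15·37.0881 = 585.5896.
Posterior mean = (μ₀/σ₀² + n·x̄/σ²)/(1/σ₀² + n/σ²) = (σ²·μ₀ + σ₀²·n·x̄)/(σ² + n·σ₀²) = (29.2681·32.06 + 37.0881·473.78)/585.5896 = 18509.935304/585.5896 = 31.6091.

31.6091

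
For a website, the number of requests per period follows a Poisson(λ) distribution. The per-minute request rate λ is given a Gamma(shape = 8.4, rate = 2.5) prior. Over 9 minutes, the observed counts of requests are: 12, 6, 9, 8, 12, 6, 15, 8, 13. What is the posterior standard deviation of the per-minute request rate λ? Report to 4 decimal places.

With a Gamma(shape α, rate β) prior, the Poisson likelihood is conjugate: the posterior is Gamma(α + ΣXᵢ, β + n).
Sum of counts S = 89 over n = 9 minutes.
Posterior: Gamma(α+S, β+n) = Gamma(8.4+89, 2.5+9) = Gamma(97.4, 11.5).
SD = √α/β = √97.4/11.5 = 0.8582.

0.8582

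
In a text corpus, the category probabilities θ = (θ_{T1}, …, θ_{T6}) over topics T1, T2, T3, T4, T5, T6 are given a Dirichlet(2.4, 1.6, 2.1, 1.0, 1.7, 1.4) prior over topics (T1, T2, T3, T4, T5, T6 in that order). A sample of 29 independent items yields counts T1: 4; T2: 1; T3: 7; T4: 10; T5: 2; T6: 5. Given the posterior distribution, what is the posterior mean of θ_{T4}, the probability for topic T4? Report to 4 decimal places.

The Dirichlet prior is conjugate to the Multinomial likelihood: each posterior αⱼ = prior αⱼ + observed count nⱼ.
Posterior concentration: (6.4, 2.6, 9.1, 11.0, 3.7, 6.4), total = 39.2.
E[θ_{T4}|data] = α_{T4}/Σα = 11.0/39.2 = 0.2806.

0.2806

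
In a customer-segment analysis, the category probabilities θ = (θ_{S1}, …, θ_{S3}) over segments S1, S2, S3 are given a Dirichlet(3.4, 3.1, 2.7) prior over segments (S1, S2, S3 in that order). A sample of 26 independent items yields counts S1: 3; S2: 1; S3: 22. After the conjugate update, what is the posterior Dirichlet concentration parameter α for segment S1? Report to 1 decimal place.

The Dirichlet prior is conjugate to the Multinomial likelihood: each posterior αⱼ = prior αⱼ + observed count nⱼ.
Posterior concentration: (6.4, 4.1, 24.7), total = 35.2.
α_{S1} = 3.4 + 3 = 6.4.

6.4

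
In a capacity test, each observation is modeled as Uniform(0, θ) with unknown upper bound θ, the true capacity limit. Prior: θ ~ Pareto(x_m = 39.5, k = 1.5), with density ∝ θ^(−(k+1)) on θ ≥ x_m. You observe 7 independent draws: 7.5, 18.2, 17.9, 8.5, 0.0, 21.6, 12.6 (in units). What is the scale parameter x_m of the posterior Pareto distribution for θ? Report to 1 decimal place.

A Pareto(scale x_m, shape k) prior on the upper bound θ of Uniform(0, θ) is conjugate: posterior is Pareto(max(x_m, max xᵢ), k + n).
Sample maximum = 21.6; prior scale x_m = 39.5 → posterior scale = max = 39.5.
Posterior shape = 1.5 + 7 = 8.5.
Posterior scale x_m = 39.5.

39.5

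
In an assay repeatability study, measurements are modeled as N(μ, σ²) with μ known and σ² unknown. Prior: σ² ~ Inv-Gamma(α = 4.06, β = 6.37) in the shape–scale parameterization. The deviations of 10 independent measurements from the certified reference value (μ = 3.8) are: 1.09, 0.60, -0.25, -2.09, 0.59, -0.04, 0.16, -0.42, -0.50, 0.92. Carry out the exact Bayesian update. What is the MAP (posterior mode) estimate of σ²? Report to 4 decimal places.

1.0123

With known mean μ and an Inverse-Gamma(α, β) prior on σ², the Normal likelihood is conjugate: posterior is Inv-Gamma(α + n/2, β + Σ(xᵢ−μ)²/2).
Σ(xᵢ−μ)² = (1.09)² + (0.60)² + (-0.25)² + (-2.09)² + (0.59)² + (-0.04)² + (0.16)² + (-0.42)² + (-0.50)² + (0.92)² = 7.6268.
Posterior: Inv-Gamma(4.06 + 10/2, 6.37 + 7.6268/2) = Inv-Gamma(9.06, 10.18340).
Mode = β/(α+1) = 10.18340/10.06 = 1.0123.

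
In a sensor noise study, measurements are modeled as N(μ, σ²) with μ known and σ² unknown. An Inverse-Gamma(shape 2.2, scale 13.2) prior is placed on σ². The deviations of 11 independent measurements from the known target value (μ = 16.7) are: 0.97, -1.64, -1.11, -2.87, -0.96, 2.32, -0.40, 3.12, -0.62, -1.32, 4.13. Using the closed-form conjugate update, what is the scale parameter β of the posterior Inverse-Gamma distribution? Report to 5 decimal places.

With known mean μ and an Inverse-Gamma(α, β) prior on σ², the Normal likelihood is conjugate: posterior is Inv-Gamma(α + n/2, β + Σ(xᵢ−μ)²/2).
Σ(xᵢ−μ)² = (0.97)² + (-1.64)² + (-1.11)² + (-2.87)² + (-0.96)² + (2.32)² + (-0.40)² + (3.12)² + (-0.62)² + (-1.32)² + (4.13)² = 48.4816.
Posterior: Inv-Gamma(2.2 + 11/2, 13.2 + 48.4816/2) = Inv-Gamma(7.70, 37.44080).
Posterior β = 37.44080.

37.44080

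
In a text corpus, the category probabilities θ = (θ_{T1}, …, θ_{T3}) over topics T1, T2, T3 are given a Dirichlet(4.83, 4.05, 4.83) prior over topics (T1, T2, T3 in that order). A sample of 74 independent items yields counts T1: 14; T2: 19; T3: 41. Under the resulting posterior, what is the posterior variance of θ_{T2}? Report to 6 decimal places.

The Dirichlet prior is conjugate to the Multinomial likelihood: each posterior αⱼ = prior αⱼ + observed count nⱼ.
Posterior concentration: (18.83, 23.05, 45.83), total = 87.71.
Var[θ_j] = α_j(Σα−α_j)/((Σα)²(Σα+1)) = 23.05·64.66/(87.71²·88.71) = 0.002184.

0.002184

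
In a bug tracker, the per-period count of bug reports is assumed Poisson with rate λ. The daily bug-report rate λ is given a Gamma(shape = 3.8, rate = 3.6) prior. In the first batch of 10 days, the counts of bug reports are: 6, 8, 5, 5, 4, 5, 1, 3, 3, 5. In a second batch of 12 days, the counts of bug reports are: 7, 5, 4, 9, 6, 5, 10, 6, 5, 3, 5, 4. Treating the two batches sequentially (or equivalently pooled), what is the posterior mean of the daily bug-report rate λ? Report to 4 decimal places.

4.6016

With a Gamma(shape α, rate β) prior, the Poisson likelihood is conjugate: the posterior is Gamma(α + ΣXᵢ, β + n).
Batch 1: sum of counts S = 45 over n = 10 days.
After batch 1: Gamma(α+S, β+n) = Gamma(3.8+45, 3.6+10) = Gamma(48.8, 13.6).
Batch 2: sum of counts S = 69 over n = 12 days.
After batch 2: Gamma(α+S, β+n) = Gamma(48.8+69, 13.6+12) = Gamma(117.8, 25.6).
Posterior mean = α/β = 117.8/25.6 = 4.6016.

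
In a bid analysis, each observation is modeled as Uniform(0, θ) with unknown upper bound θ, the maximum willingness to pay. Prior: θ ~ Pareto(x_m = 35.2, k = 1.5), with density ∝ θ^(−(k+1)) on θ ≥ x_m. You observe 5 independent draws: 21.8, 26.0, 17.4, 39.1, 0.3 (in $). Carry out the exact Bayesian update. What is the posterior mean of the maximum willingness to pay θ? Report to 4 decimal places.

A Pareto(scale x_m, shape k) prior on the upper bound θ of Uniform(0, θ) is conjugate: posterior is Pareto(max(x_m, max xᵢ), k + n).
Sample maximum = 39.1; prior scale x_m = 35.2 → posterior scale = max = 39.1.
Posterior shape = 1.5 + 5 = 6.5.
E[θ|data] = k·x_m/(k−1) = 6.5·39.1/5.5 = 46.2091.

46.2091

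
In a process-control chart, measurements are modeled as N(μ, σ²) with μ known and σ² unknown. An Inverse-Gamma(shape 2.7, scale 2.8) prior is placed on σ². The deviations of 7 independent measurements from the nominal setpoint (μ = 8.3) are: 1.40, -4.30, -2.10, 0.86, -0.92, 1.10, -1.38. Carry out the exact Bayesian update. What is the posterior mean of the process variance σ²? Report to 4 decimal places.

3.3808

With known mean μ and an Inverse-Gamma(α, β) prior on σ², the Normal likelihood is conjugate: posterior is Inv-Gamma(α + n/2, β + Σ(xᵢ−μ)²/2).
Σ(xᵢ−μ)² = (1.40)² + (-4.30)² + (-2.10)² + (0.86)² + (-0.92)² + (1.10)² + (-1.38)² = 29.5604.
Posterior: Inv-Gamma(2.7 + 7/2, 2.8 + 29.5604/2) = Inv-Gamma(6.20, 17.58020).
E[σ²|data] = β/(α−1) = 17.58020/5.20 = 3.3808.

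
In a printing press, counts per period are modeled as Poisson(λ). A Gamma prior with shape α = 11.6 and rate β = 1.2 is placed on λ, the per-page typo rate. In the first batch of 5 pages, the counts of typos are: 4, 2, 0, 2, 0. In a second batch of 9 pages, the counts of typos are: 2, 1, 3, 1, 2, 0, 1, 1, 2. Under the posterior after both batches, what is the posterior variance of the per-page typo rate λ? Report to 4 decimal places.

0.1411

With a Gamma(shape α, rate β) prior, the Poisson likelihood is conjugate: the posterior is Gamma(α + ΣXᵢ, β + n).
Batch 1: sum of counts S = 8 over n = 5 pages.
After batch 1: Gamma(α+S, β+n) = Gamma(11.6+8, 1.2+5) = Gamma(19.6, 6.2).
Batch 2: sum of counts S = 13 over n = 9 pages.
After batch 2: Gamma(α+S, β+n) = Gamma(19.6+13, 6.2+9) = Gamma(32.6, 15.2).
Var = α/β² = 32.6/15.2² = 0.1411.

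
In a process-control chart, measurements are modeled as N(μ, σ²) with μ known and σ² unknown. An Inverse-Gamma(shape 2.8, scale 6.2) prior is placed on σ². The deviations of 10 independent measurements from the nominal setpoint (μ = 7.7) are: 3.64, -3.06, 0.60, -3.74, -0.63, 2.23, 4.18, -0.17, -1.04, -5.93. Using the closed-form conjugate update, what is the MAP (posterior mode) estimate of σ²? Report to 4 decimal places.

With known mean μ and an Inverse-Gamma(α, β) prior on σ², the Normal likelihood is conjugate: posterior is Inv-Gamma(α + n/2, β + Σ(xᵢ−μ)²/2).
Σ(xᵢ−μ)² = (3.64)² + (-3.06)² + (0.60)² + (-3.74)² + (-0.63)² + (2.23)² + (4.18)² + (-0.17)² + (-1.04)² + (-5.93)² = 96.0784.
Posterior: Inv-Gamma(2.8 + 10/2, 6.2 + 96.0784/2) = Inv-Gamma(7.80, 54.23920).
Mode = β/(α+1) = 54.23920/8.80 = 6.1635.

6.1635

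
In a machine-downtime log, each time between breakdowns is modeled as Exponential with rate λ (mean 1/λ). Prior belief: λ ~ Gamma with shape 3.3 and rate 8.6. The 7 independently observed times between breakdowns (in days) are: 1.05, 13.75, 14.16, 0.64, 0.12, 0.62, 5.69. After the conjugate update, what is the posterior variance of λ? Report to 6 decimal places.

0.005171

With a Gamma(shape α, rate β) prior on the exponential rate λ, the posterior after n observations with total T = Σxᵢ is Gamma(α+n, β+T).
Sum of observations T = 36.03 days; n = 7.
Posterior: Gamma(3.3+7, 8.6+36.03) = Gamma(10.3, 44.63).
Var = α/β² = 0.005171.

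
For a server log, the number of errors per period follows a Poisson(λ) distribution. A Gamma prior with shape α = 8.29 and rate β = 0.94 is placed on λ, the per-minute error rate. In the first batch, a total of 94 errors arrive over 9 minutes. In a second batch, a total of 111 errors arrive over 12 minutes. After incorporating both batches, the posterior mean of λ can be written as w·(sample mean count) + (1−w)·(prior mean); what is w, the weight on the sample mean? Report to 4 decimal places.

0.9572

With a Gamma(shape α, rate β) prior, the Poisson likelihood is conjugate: the posterior is Gamma(α + ΣXᵢ, β + n).
Total number of minutes: n = 9 + 12 = 21.
Posterior mean = (α₀+S)/(β₀+n) = [n/(β₀+n)]·(S/n) + [β₀/(β₀+n)]·(α₀/β₀), so only n and β₀ enter the weight.
Weight on data w = n/(β₀+n) = 21/(0.94+21) = 21/21.94 = 0.9572.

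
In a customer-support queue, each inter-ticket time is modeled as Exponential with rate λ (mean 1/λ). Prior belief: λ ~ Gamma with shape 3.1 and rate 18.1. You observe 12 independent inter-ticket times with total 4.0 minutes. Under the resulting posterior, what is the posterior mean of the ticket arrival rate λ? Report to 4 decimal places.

With a Gamma(shape α, rate β) prior on the exponential rate λ, the posterior after n observations with total T = Σxᵢ is Gamma(α+n, β+T).
Posterior: Gamma(3.1+12, 18.1+4.0) = Gamma(15.1, 22.1).
Posterior mean of λ = α/β = 15.1/22.1 = 0.6833.

0.6833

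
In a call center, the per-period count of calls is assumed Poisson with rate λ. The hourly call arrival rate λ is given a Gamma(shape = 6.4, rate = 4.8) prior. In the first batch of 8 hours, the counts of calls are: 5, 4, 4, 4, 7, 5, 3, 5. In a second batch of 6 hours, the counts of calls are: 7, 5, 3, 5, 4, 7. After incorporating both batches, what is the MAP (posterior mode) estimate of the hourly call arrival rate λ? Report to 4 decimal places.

3.9043

With a Gamma(shape α, rate β) prior, the Poisson likelihood is conjugate: the posterior is Gamma(α + ΣXᵢ, β + n).
Batch 1: sum of counts S = 37 over n = 8 hours.
After batch 1: Gamma(α+S, β+n) = Gamma(6.4+37, 4.8+8) = Gamma(43.4, 12.8).
Batch 2: sum of counts S = 31 over n = 6 hours.
After batch 2: Gamma(α+S, β+n) = Gamma(43.4+31, 12.8+6) = Gamma(74.4, 18.8).
Mode of Gamma(α,β) for α≥1 is (α−1)/β = 73.4/18.8 = 3.9043.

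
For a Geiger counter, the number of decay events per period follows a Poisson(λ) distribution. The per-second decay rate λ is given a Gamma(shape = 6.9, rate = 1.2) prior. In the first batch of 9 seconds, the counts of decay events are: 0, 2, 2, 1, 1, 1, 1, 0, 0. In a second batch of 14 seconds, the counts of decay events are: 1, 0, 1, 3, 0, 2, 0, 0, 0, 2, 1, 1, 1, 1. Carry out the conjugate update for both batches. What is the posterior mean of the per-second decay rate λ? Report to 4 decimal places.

1.1529

With a Gamma(shape α, rate β) prior, the Poisson likelihood is conjugate: the posterior is Gamma(α + ΣXᵢ, β + n).
Batch 1: sum of counts S = 8 over n = 9 seconds.
After batch 1: Gamma(α+S, β+n) = Gamma(6.9+8, 1.2+9) = Gamma(14.9, 10.2).
Batch 2: sum of counts S = 13 over n = 14 seconds.
After batch 2: Gamma(α+S, β+n) = Gamma(14.9+13, 10.2+14) = Gamma(27.9, 24.2).
Posterior mean = α/β = 27.9/24.2 = 1.1529.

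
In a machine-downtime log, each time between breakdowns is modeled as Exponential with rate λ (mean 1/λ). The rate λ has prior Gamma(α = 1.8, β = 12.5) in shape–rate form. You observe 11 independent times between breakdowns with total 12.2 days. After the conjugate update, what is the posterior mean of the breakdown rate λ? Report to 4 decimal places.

With a Gamma(shape α, rate β) prior on the exponential rate λ, the posterior after n observations with total T = Σxᵢ is Gamma(α+n, β+T).
Posterior: Gamma(1.8+11, 12.5+12.2) = Gamma(12.8, 24.7).
Posterior mean of λ = α/β = 12.8/24.7 = 0.5182.

0.5182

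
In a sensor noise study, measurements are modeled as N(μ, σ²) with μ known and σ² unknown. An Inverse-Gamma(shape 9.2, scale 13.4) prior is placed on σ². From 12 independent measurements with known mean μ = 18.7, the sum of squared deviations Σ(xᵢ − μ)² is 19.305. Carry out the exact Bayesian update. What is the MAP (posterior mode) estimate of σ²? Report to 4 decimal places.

1.4230

With known mean μ and an Inverse-Gamma(α, β) prior on σ², the Normal likelihood is conjugate: posterior is Inv-Gamma(α + n/2, β + Σ(xᵢ−μ)²/2).
Posterior: Inv-Gamma(9.2 + 12/2, 13.4 + 19.305/2) = Inv-Gamma(15.20, 23.0525).
Mode = β/(α+1) = 23.0525/16.20 = 1.4230.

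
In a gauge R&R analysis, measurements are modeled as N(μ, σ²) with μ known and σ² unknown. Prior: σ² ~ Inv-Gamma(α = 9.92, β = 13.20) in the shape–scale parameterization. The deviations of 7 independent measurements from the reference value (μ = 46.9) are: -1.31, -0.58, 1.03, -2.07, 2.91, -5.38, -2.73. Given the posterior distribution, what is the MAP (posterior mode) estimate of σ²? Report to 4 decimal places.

With known mean μ and an Inverse-Gamma(α, β) prior on σ², the Normal likelihood is conjugate: posterior is Inv-Gamma(α + n/2, β + Σ(xᵢ−μ)²/2).
Σ(xᵢ−μ)² = (-1.31)² + (-0.58)² + (1.03)² + (-2.07)² + (2.91)² + (-5.38)² + (-2.73)² = 52.2637.
Posterior: Inv-Gamma(9.92 + 7/2, 13.20 + 52.2637/2) = Inv-Gamma(13.42, 39.33185).
Mode = β/(α+1) = 39.33185/14.42 = 2.7276.

2.7276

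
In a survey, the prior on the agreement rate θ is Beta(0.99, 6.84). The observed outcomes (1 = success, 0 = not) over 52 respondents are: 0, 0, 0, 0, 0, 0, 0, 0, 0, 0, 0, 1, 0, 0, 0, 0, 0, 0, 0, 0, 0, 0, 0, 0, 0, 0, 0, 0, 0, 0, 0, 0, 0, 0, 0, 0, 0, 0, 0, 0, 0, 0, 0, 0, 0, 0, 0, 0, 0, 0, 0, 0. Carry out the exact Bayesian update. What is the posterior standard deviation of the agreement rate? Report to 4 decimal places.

The Beta prior is conjugate to a Binomial/Bernoulli likelihood; the update adds successes to α and failures to β.
Posterior: Beta(α+k, β+n−k) = Beta(0.99+1, 6.84+51) = Beta(1.99, 57.84).
Var = αβ/((α+β)²(α+β+1)) = 1.99·57.84/(59.83²·60.83) = 0.00052860; SD = √0.00052860 = 0.0230.

0.0230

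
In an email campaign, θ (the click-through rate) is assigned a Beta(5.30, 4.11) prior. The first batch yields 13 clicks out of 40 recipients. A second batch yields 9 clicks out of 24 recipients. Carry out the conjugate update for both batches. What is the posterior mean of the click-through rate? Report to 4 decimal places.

0.3719

The Beta prior is conjugate to a Binomial/Bernoulli likelihood; the update adds successes to α and failures to β.
After batch 1: Beta(5.30+13, 4.11+27) = Beta(18.30, 31.11).
After batch 2: Beta(18.30+9, 31.11+15) = Beta(27.30, 46.11).
Posterior mean = α/(α+β) = 27.30/73.41 = 0.3719.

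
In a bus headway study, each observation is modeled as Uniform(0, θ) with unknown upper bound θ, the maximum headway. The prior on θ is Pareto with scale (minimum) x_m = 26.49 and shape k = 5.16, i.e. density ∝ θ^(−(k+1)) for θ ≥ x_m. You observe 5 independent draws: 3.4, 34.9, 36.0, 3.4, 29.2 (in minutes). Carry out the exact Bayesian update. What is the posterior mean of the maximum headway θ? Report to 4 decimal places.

39.9301

A Pareto(scale x_m, shape k) prior on the upper bound θ of Uniform(0, θ) is conjugate: posterior is Pareto(max(x_m, max xᵢ), k + n).
Sample maximum = 36.0; prior scale x_m = 26.49 → posterior scale = max = 36.00.
Posterior shape = 5.16 + 5 = 10.16.
E[θ|data] = k·x_m/(k−1) = 10.16·36.00/9.16 = 39.9301.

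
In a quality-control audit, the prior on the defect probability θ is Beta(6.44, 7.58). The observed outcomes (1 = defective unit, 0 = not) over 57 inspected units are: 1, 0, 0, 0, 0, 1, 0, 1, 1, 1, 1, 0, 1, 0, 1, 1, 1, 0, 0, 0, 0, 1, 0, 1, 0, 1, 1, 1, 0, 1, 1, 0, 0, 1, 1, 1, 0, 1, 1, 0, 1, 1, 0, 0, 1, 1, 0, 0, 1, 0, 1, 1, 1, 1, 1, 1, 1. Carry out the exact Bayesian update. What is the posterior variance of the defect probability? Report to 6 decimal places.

The Beta prior is conjugate to a Binomial/Bernoulli likelihood; the update adds successes to α and failures to β.
Posterior: Beta(α+k, β+n−k) = Beta(6.44+34, 7.58+23) = Beta(40.44, 30.58).
Var = αβ/((α+β)²(α+β+1)) = 40.44·30.58/(71.02²·72.02) = 0.003404.

0.003404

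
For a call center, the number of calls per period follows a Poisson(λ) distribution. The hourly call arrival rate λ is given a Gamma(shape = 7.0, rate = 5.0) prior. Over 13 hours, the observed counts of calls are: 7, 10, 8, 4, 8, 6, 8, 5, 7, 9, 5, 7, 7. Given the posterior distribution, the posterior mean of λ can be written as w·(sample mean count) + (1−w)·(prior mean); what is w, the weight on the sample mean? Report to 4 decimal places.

With a Gamma(shape α, rate β) prior, the Poisson likelihood is conjugate: the posterior is Gamma(α + ΣXᵢ, β + n).
Posterior mean = (α₀+S)/(β₀+n) = [n/(β₀+n)]·(S/n) + [β₀/(β₀+n)]·(α₀/β₀), so only n and β₀ enter the weight.
Weight on data w = n/(β₀+n) = 13/(5.0+13) = 13/18.0 = 0.7222.

0.7222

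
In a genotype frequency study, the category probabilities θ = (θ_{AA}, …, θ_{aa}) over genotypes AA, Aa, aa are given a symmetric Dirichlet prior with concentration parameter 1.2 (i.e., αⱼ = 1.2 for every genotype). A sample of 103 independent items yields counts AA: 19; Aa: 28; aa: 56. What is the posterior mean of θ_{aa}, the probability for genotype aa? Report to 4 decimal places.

0.5366

The Dirichlet prior is conjugate to the Multinomial likelihood: each posterior αⱼ = prior αⱼ + observed count nⱼ.
Posterior concentration: (20.2, 29.2, 57.2), total = 106.6.
E[θ_{aa}|data] = α_{aa}/Σα = 57.2/106.6 = 0.5366.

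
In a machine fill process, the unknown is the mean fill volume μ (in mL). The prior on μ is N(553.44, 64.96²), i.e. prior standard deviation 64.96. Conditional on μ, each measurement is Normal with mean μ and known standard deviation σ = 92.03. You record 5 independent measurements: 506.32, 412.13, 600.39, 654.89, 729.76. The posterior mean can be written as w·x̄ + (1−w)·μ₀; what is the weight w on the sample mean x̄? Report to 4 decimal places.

0.7136

For Normal data with known variance σ², a Normal(μ₀, σ₀²) prior on μ is conjugate. Posterior precision = 1/σ₀² + n/σ²; posterior mean is the precision-weighted average of μ₀ and x̄.
σ₀² = 64.96² = 4219.8016, σ² = 92.03² = 8469.5209. Prior precision 1/σ₀² = 1/4219.8016; data precision n/σ² = 5/8469.5209.
w = (n/σ²)/(1/σ₀² + n/σ²) = n·σ₀²/(σ² + n·σ₀²) = 5·4219.8016/(8469.5209 + 5·4219.8016) = 21099.008/29568.5289 = 0.7136.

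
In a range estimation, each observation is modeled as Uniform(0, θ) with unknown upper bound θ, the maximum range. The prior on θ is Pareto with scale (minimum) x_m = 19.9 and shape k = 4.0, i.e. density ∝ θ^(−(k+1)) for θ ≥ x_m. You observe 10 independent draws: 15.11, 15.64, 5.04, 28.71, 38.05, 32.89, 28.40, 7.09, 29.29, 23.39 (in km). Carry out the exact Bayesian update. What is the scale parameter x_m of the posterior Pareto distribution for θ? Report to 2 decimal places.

A Pareto(scale x_m, shape k) prior on the upper bound θ of Uniform(0, θ) is conjugate: posterior is Pareto(max(x_m, max xᵢ), k + n).
Sample maximum = 38.05; prior scale x_m = 19.9 → posterior scale = max = 38.05.
Posterior shape = 4.0 + 10 = 14.0.
Posterior scale x_m = 38.05.

38.05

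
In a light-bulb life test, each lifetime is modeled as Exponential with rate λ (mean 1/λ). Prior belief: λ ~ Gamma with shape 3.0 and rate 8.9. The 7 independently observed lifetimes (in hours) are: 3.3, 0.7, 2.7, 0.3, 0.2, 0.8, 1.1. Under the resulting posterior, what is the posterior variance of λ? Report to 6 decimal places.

With a Gamma(shape α, rate β) prior on the exponential rate λ, the posterior after n observations with total T = Σxᵢ is Gamma(α+n, β+T).
Sum of observations T = 9.1 hours; n = 7.
Posterior: Gamma(3.0+7, 8.9+9.1) = Gamma(10.0, 18.0).
Var = α/β² = 0.030864.

0.030864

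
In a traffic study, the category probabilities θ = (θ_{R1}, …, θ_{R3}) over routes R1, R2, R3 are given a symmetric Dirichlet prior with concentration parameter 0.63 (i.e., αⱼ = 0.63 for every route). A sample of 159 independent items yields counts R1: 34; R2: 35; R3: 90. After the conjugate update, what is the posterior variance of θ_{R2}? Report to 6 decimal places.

The Dirichlet prior is conjugate to the Multinomial likelihood: each posterior αⱼ = prior αⱼ + observed count nⱼ.
Posterior concentration: (34.63, 35.63, 90.63), total = 160.89.
Var[θ_j] = α_j(Σα−α_j)/((Σα)²(Σα+1)) = 35.63·125.26/(160.89²·161.89) = 0.001065.

0.001065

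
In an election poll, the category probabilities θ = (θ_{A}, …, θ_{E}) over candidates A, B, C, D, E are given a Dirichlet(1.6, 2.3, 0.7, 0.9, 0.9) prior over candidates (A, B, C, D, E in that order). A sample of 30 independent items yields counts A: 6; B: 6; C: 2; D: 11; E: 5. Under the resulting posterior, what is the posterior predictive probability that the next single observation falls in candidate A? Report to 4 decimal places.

The Dirichlet prior is conjugate to the Multinomial likelihood: each posterior αⱼ = prior αⱼ + observed count nⱼ.
Posterior concentration: (7.6, 8.3, 2.7, 11.9, 5.9), total = 36.4.
P(next = A | data) = α_{A}/Σα = 0.2088.

0.2088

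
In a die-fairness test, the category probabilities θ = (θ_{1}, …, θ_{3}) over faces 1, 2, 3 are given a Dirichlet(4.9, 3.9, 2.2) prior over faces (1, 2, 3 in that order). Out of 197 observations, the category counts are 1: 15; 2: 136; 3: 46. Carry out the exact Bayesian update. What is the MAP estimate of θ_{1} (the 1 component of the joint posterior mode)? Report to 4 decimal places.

The Dirichlet prior is conjugate to the Multinomial likelihood: each posterior αⱼ = prior αⱼ + observed count nⱼ.
Posterior concentration: (19.9, 139.9, 48.2), total = 208.0.
Joint mode component: (α_{1}−1)/(Σα−K) = 18.9/205.0 = 0.0922.

0.0922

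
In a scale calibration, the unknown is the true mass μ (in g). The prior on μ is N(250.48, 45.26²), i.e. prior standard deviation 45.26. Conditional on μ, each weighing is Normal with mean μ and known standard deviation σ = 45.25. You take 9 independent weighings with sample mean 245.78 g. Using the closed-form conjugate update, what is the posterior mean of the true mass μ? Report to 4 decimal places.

For Normal data with known variance σ², a Normal(μ₀, σ₀²) prior on μ is conjugate. Posterior precision = 1/σ₀² + n/σ²; posterior mean is the precision-weighted average of μ₀ and x̄.
n·x̄ = 9·245.78 = 2212.02.
σ₀² = 45.26² = 2048.4676, σ² = 45.25² = 2047.5625; σ² + n·σ₀² = 2047.5625 + 9·2048.4676 = 20483.7709.
Posterior mean = (μ₀/σ₀² + n·x̄/σ²)/(1/σ₀² + n/σ²) = (σ²·μ₀ + σ₀²·n·x̄)/(σ² + n·σ₀²) = (2047.5625·250.48 + 2048.4676·2212.02)/20483.7709 = 5044124.755552/20483.7709 = 246.2498.

246.2498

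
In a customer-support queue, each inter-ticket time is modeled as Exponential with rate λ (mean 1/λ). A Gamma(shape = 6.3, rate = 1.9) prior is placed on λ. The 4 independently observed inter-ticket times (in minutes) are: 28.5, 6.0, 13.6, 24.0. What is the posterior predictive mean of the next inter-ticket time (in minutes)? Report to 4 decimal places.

With a Gamma(shape α, rate β) prior on the exponential rate λ, the posterior after n observations with total T = Σxᵢ is Gamma(α+n, β+T).
Sum of observations T = 72.1 minutes; n = 4.
Posterior: Gamma(6.3+4, 1.9+72.1) = Gamma(10.3, 74.0).
The predictive distribution for the next observation is Lomax; its mean is β/(α−1) = 74.0/9.3 = 7.9570.

7.9570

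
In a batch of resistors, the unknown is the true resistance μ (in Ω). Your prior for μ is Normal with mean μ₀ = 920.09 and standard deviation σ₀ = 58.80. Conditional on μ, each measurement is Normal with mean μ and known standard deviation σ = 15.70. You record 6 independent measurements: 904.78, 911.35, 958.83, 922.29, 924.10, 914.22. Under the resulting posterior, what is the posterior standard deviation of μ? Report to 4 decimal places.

6.3718

For Normal data with known variance σ², a Normal(μ₀, σ₀²) prior on μ is conjugate. Posterior precision = 1/σ₀² + n/σ²; posterior mean is the precision-weighted average of μ₀ and x̄.
σ₀² = 58.80² = 3457.44, σ² = 15.70² = 246.49; σ² + n·σ₀² = 246.49 + 6·3457.44 = 20991.13.
Posterior precision = 1/σ₀² + n/σ² = 1/3457.44 + 6/246.49 = (σ² + n·σ₀²)/(σ₀²σ²) = 20991.13/(3457.44·246.49); posterior variance σₙ² = σ₀²σ²/(σ² + n·σ₀²) = 3457.44·246.49/20991.13 = 40.599262.
Posterior SD = √σₙ² = √(3457.44·246.49/20991.13) = 6.3718.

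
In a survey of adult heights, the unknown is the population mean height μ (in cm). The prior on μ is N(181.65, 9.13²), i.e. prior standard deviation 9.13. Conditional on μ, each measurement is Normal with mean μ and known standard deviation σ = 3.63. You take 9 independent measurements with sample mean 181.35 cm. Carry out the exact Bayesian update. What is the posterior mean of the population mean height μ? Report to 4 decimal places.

181.3552

For Normal data with known variance σ², a Normal(μ₀, σ₀²) prior on μ is conjugate. Posterior precision = 1/σ₀² + n/σ²; posterior mean is the precision-weighted average of μ₀ and x̄.
n·x̄ = 9·181.35 = 1632.15.
σ₀² = 9.13² = 83.3569, σ² = 3.63² = 13.1769; σ² + n·σ₀² = 13.1769 + 9·83.3569 = 763.389.
Posterior mean = (μ₀/σ₀² + n·x̄/σ²)/(1/σ₀² + n/σ²) = (σ²·μ₀ + σ₀²·n·x̄)/(σ² + n·σ₀²) = (13.1769·181.65 + 83.3569·1632.15)/763.389 = 138444.54822/763.389 = 181.3552.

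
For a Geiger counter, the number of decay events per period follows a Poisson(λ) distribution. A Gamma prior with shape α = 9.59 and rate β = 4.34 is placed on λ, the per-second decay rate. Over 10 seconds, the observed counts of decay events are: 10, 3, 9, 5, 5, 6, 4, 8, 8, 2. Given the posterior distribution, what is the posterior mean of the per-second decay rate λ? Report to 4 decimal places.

4.8529

With a Gamma(shape α, rate β) prior, the Poisson likelihood is conjugate: the posterior is Gamma(α + ΣXᵢ, β + n).
Sum of counts S = 60 over n = 10 seconds.
Posterior: Gamma(α+S, β+n) = Gamma(9.59+60, 4.34+10) = Gamma(69.59, 14.34).
Posterior mean = α/β = 69.59/14.34 = 4.8529.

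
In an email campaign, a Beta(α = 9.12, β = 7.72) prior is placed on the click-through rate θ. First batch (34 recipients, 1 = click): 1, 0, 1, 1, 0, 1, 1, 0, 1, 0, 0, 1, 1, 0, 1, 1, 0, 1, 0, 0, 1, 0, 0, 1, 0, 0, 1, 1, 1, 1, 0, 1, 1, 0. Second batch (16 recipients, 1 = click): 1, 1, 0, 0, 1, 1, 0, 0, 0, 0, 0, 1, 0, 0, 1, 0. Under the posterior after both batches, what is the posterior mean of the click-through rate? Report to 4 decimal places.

0.5105

The Beta prior is conjugate to a Binomial/Bernoulli likelihood; the update adds successes to α and failures to β.
After batch 1: Beta(9.12+19, 7.72+15) = Beta(28.12, 22.72).
After batch 2: Beta(28.12+6, 22.72+10) = Beta(34.12, 32.72).
Posterior mean = α/(α+β) = 34.12/66.84 = 0.5105.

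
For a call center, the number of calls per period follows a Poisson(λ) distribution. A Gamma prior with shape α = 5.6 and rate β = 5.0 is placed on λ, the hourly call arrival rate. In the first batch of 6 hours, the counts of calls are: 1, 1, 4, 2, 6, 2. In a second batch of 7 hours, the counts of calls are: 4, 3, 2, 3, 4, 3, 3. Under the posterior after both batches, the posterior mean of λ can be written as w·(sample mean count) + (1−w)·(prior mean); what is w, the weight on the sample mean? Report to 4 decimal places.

0.7222

With a Gamma(shape α, rate β) prior, the Poisson likelihood is conjugate: the posterior is Gamma(α + ΣXᵢ, β + n).
Total number of hours: n = 6 + 7 = 13.
Posterior mean = (α₀+S)/(β₀+n) = [n/(β₀+n)]·(S/n) + [β₀/(β₀+n)]·(α₀/β₀), so only n and β₀ enter the weight.
Weight on data w = n/(β₀+n) = 13/(5.0+13) = 13/18.0 = 0.7222.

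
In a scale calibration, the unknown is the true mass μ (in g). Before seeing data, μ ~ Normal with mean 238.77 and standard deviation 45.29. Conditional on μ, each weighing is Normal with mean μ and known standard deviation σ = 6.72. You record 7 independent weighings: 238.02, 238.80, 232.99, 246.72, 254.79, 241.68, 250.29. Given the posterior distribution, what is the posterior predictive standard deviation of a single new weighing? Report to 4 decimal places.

7.1826

For Normal data with known variance σ², a Normal(μ₀, σ₀²) prior on μ is conjugate. Posterior precision = 1/σ₀² + n/σ²; posterior mean is the precision-weighted average of μ₀ and x̄.
σ₀² = 45.29² = 2051.1841, σ² = 6.72² = 45.1584; σ² + n·σ₀² = 45.1584 + 7·2051.1841 = 14403.4471.
Posterior precision = 1/σ₀² + n/σ² = 1/2051.1841 + 7/45.1584 = (σ² + n·σ₀²)/(σ₀²σ²) = 14403.4471/(2051.1841·45.1584); posterior variance σₙ² = σ₀²σ²/(σ² + n·σ₀²) = 2051.1841·45.1584/14403.4471 = 6.430974.
Predictive variance for one new observation = σₙ² + σ² = 2051.1841·45.1584/14403.4471 + 45.1584 = σ²·(σ₀² + 14403.4471)/14403.4471 = 45.1584·16454.6312/14403.4471 = 51.589374; SD = √(45.1584·16454.6312/14403.4471) = 7.1826.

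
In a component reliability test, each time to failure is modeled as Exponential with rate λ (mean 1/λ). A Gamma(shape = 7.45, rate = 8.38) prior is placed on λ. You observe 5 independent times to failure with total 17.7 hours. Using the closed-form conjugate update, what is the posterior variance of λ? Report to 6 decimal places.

0.018304

With a Gamma(shape α, rate β) prior on the exponential rate λ, the posterior after n observations with total T = Σxᵢ is Gamma(α+n, β+T).
Posterior: Gamma(7.45+5, 8.38+17.7) = Gamma(12.45, 26.08).
Var = α/β² = 0.018304.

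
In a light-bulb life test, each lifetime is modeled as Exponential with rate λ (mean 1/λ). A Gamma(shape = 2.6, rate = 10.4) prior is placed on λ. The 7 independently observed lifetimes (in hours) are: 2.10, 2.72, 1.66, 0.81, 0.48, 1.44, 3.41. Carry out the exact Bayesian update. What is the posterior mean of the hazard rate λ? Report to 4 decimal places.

With a Gamma(shape α, rate β) prior on the exponential rate λ, the posterior after n observations with total T = Σxᵢ is Gamma(α+n, β+T).
Sum of observations T = 12.62 hours; n = 7.
Posterior: Gamma(2.6+7, 10.4+12.62) = Gamma(9.6, 23.02).
Posterior mean of λ = α/β = 9.6/23.02 = 0.4170.

0.4170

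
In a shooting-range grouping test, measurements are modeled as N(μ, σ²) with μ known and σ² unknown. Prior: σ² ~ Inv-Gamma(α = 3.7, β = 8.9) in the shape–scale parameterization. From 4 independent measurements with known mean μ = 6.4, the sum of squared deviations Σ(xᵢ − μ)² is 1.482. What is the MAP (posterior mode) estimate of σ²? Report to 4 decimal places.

1.4390

With known mean μ and an Inverse-Gamma(α, β) prior on σ², the Normal likelihood is conjugate: posterior is Inv-Gamma(α + n/2, β + Σ(xᵢ−μ)²/2).
Posterior: Inv-Gamma(3.7 + 4/2, 8.9 + 1.482/2) = Inv-Gamma(5.70, 9.6410).
Mode = β/(α+1) = 9.6410/6.70 = 1.4390.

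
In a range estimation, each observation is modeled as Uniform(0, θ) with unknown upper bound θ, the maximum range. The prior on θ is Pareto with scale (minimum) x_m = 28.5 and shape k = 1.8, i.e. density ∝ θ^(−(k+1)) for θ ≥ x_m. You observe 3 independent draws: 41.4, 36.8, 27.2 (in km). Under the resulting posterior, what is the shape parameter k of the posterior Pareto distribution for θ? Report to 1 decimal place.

4.8

A Pareto(scale x_m, shape k) prior on the upper bound θ of Uniform(0, θ) is conjugate: posterior is Pareto(max(x_m, max xᵢ), k + n).
Sample maximum = 41.4; prior scale x_m = 28.5 → posterior scale = max = 41.4.
Posterior shape = 1.8 + 3 = 4.8.
Posterior shape k = 4.8.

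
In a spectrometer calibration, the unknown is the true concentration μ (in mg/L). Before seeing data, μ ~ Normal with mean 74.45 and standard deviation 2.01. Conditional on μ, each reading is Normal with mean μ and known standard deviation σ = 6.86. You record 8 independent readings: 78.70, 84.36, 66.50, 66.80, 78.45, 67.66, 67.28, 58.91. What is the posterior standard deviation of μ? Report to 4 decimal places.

For Normal data with known variance σ², a Normal(μ₀, σ₀²) prior on μ is conjugate. Posterior precision = 1/σ₀² + n/σ²; posterior mean is the precision-weighted average of μ₀ and x̄.
σ₀² = 2.01² = 4.0401, σ² = 6.86² = 47.0596; σ² + n·σ₀² = 47.0596 + 8·4.0401 = 79.3804.
Posterior precision = 1/σ₀² + n/σ² = 1/4.0401 + 8/47.0596 = (σ² + n·σ₀²)/(σ₀²σ²) = 79.3804/(4.0401·47.0596); posterior variance σₙ² = σ₀²σ²/(σ² + n·σ₀²) = 4.0401·47.0596/79.3804 = 2.395119.
Posterior SD = √σₙ² = √(4.0401·47.0596/79.3804) = 1.5476.

1.5476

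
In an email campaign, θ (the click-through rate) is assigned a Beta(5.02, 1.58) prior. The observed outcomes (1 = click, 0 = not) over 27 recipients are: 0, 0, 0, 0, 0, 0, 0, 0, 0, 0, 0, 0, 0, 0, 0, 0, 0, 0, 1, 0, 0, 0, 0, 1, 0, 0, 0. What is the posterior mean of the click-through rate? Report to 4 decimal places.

0.2089

The Beta prior is conjugate to a Binomial/Bernoulli likelihood; the update adds successes to α and failures to β.
Posterior: Beta(α+k, β+n−k) = Beta(5.02+2, 1.58+25) = Beta(7.02, 26.58).
Posterior mean = α/(α+β) = 7.02/33.60 = 0.2089.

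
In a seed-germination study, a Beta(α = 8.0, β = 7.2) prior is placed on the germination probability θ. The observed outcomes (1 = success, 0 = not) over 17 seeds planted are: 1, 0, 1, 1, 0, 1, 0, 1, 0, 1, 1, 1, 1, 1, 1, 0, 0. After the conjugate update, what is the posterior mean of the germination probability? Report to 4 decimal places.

The Beta prior is conjugate to a Binomial/Bernoulli likelihood; the update adds successes to α and failures to β.
Posterior: Beta(α+k, β+n−k) = Beta(8.0+11, 7.2+6) = Beta(19.0, 13.2).
Posterior mean = α/(α+β) = 19.0/32.2 = 0.5901.

0.5901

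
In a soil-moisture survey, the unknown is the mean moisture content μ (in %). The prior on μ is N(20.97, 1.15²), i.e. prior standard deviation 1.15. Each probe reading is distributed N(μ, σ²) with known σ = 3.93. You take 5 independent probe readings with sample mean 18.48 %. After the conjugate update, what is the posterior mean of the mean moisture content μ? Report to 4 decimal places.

For Normal data with known variance σ², a Normal(μ₀, σ₀²) prior on μ is conjugate. Posterior precision = 1/σ₀² + n/σ²; posterior mean is the precision-weighted average of μ₀ and x̄.
n·x̄ = 5·18.48 = 92.4.
σ₀² = 1.15² = 1.3225, σ² = 3.93² = 15.4449; σ² + n·σ₀² = 15.4449 + 5·1.3225 = 22.0574.
Posterior mean = (μ₀/σ₀² + n·x̄/σ²)/(1/σ₀² + n/σ²) = (σ²·μ₀ + σ₀²·n·x̄)/(σ² + n·σ₀²) = (15.4449·20.97 + 1.3225·92.4)/22.0574 = 446.078553/22.0574 = 20.2235.

20.2235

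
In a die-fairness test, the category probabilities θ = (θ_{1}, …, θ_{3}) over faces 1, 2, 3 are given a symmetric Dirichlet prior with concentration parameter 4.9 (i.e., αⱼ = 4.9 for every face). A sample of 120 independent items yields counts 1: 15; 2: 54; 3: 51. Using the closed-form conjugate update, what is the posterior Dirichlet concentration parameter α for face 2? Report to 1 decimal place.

58.9

The Dirichlet prior is conjugate to the Multinomial likelihood: each posterior αⱼ = prior αⱼ + observed count nⱼ.
Posterior concentration: (19.9, 58.9, 55.9), total = 134.7.
α_{2} = 4.9 + 54 = 58.9.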